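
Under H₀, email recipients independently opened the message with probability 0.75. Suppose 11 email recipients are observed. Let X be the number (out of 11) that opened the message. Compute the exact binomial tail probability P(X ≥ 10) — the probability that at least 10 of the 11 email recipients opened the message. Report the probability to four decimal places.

X is binomial with n = 11 and p = 0.75.
P(X ≥ 10) = C(11,10)·0.75^10·0.25^1 + C(11,11)·0.75^11·0.25^0.
= 0.154862 + 0.042235 = 0.1971.

P = 0.1971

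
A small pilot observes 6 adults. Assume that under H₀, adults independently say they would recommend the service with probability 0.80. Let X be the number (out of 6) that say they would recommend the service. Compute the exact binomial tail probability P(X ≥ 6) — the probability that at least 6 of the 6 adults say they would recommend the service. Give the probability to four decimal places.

P = 0.2621

X ~ Binomial(n=6, p=0.80).
P(X ≥ 6) = C(6,6)·0.80^6·0.20^0.
= 0.262144 = 0.2621.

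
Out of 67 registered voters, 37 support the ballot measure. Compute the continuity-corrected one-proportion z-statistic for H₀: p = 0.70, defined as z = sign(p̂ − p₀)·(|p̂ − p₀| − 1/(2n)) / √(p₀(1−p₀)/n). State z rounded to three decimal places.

z = -2.506

With x = 37 successes in n = 67, p̂ = 0.55224. p̂ − p₀ = -0.147761.
Continuity correction 1/(2n) = 1/134 = 0.007463.
Corrected numerator: |-0.147761| − 0.007463 = 0.140298.
Null standard error: √(0.70·0.30/67) = √0.003134328 = 0.055985.
z = (−)0.140298/0.055985 = -2.506.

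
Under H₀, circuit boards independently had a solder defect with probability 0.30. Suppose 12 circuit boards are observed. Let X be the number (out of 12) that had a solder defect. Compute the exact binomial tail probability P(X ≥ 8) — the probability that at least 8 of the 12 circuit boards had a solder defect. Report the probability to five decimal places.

X ~ Binomial(n=12, p=0.30).
P(X ≥ 8) = Σ_{j=8}^{12} C(12,j)·0.30^j·0.70^{12−j}.
= 0.007798 + 0.001485 + 0.000191 + 0.000015 + 0.000001 = 0.00949.

P = 0.00949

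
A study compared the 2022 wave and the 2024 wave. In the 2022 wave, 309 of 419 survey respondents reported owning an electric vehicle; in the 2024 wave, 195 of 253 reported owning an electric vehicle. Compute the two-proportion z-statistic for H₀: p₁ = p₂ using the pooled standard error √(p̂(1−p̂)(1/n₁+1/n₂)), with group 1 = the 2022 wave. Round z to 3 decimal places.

Sample proportions: p̂₁ = 309/419 = 0.73747 and p̂₂ = 195/253 = 0.77075.
Pooling: p̂ = 504/672 = 0.75000.
SE = √[p̂(1−p̂)(1/n₁+1/n₂)] = √[0.75000·0.25000·(1/419+1/253)] ≈ 0.034476.
z = -0.03328/0.034476 = -0.965.

z = -0.965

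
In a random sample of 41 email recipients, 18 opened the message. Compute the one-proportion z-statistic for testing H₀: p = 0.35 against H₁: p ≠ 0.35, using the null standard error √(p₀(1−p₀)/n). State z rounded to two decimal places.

p̂ = 18/41 = 0.43902.
Null standard error: √(0.35·0.65/41) = √0.005548780 = 0.074490.
Test statistic: z = 0.08902/0.074490 = 1.20.

z = 1.20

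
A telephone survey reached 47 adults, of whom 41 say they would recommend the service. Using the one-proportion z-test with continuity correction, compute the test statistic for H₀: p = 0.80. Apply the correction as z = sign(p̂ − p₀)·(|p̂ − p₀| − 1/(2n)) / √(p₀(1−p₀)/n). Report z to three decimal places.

z = 1.058

With x = 41 successes in n = 47, p̂ = 0.87234. p̂ − p₀ = 0.072340.
1/(2n) = 0.010638.
Corrected numerator: |0.072340| − 0.010638 = 0.061702.
Under H₀, SE = √(p₀(1−p₀)/n) = √(0.80·0.20/47) = √0.003404255 = 0.058346.
z = +0.061702/0.058346 = 1.058.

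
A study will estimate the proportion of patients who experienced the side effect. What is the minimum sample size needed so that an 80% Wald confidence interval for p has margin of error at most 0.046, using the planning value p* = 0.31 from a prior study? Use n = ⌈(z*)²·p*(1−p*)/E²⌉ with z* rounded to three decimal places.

n = 167

z* = 1.282 at the 80% level.
p*(1−p*) = 0.2139.
Required n before rounding: 1.643524 × 0.2139 / 0.046² = 166.139.
Rounding up, n = 167.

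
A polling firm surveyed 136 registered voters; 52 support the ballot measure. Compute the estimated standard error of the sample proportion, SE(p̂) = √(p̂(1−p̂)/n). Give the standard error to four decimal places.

SE = 0.0417

The sample proportion is 52/136 = 0.38235.
p̂(1−p̂) = 0.236158.
Dividing by n and taking the root: √0.001736456 = 0.0417.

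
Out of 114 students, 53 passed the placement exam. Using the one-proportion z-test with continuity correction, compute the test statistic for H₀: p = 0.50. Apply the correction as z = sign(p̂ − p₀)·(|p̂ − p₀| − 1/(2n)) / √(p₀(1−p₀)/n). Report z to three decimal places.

Sample proportion p̂ = 53/114 = 0.46491. p̂ − p₀ = -0.035088.
1/(2n) = 0.004386.
Corrected numerator: |-0.035088| − 0.004386 = 0.030702.
Null standard error: √(0.50·0.50/114) = √0.002192982 = 0.046829.
z = (−)0.030702/0.046829 = -0.656.

z = -0.656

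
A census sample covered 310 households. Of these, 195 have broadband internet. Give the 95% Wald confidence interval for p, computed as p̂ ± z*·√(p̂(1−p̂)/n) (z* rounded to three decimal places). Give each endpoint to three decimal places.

(0.575, 0.683)

With x = 195 successes in n = 310, p̂ = 0.62903.
SE(p̂) = √(0.62903·0.37097/310) = 0.027436.
For 95% confidence, z* = 1.960.
Margin of error: 1.960 × 0.027436 = 0.05377.
So the interval runs from 0.575 to 0.683.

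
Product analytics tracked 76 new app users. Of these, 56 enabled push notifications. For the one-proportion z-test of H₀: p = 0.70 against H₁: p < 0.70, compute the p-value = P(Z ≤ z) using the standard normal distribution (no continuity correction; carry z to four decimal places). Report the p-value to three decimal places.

p-value = 0.758

The sample proportion is 56/76 = 0.73684.
Null standard error: √(0.70·0.30/76) = √0.002763158 = 0.052566.
Test statistic (full precision, shown to 4 dp): z = (56/76 − 0.70)/SE₀ ≈ 0.7009.
From the standard normal, P(Z ≤ z) = 0.758.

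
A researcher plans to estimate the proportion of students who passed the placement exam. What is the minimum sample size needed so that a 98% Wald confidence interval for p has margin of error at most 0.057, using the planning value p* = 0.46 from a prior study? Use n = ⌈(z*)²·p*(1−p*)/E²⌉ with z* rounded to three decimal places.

The 98% critical value is z* = 2.326.
p*(1−p*) = 0.2484.
Required n before rounding: 5.410276 × 0.2484 / 0.057² = 413.639.
⌈413.639⌉ = 414.

n = 414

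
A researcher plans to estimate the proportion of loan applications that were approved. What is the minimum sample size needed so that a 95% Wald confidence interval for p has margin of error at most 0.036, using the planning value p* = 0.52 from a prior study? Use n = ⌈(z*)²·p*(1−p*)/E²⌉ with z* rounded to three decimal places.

n = 740

For 95% confidence, z* = 1.960.
p*(1−p*) = 0.52·0.48 = 0.2496.
(z*)²·p*(1−p*)/E² = 3.841600·0.2496/0.001296 = 739.864.
⌈739.864⌉ = 740.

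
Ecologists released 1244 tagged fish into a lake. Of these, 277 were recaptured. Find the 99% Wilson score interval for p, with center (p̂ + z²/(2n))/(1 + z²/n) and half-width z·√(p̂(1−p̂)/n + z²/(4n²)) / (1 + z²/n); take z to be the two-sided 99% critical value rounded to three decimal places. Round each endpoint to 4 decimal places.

Here p̂ = 277/1244 = 0.22267 and z = 2.576 (z² = 6.635776).
Denominator 1 + z²/n = 1 + 6.635776/1244 = 1.005334.
Center = (0.22267 + 0.002667)/1.005334 = 0.22414.
Radicand: p̂(1−p̂)/n + z²/(4n²) = 0.000139138 + 0.000001072 = 0.000140210.
Half-width = 2.576·√0.000140210/1.005334 = 0.03034.
So the interval runs from 0.1938 to 0.2545.

(0.1938, 0.2545)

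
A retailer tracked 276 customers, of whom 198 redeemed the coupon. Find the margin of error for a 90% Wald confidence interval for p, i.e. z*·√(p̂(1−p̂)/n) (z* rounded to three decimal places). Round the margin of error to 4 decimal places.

ME = 0.0446

With x = 198 successes in n = 276, p̂ = 0.71739.
SE = √(p̂(1−p̂)/n) = √(0.202741/276) = 0.027103.
z* = 1.645 at the 90% level.
So ME = 0.0446.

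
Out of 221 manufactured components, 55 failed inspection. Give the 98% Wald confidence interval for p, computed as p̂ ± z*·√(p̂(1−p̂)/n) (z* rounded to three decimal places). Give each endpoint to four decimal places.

(0.1812, 0.3165)

The sample proportion is 55/221 = 0.24887.
SE(p̂) = √(0.24887·0.75113/221) = 0.029084.
The 98% critical value is z* = 2.326.
Margin = 2.326·0.029084 = 0.06765.
Interval: 0.24887 ± 0.06765 → (0.1812, 0.3165).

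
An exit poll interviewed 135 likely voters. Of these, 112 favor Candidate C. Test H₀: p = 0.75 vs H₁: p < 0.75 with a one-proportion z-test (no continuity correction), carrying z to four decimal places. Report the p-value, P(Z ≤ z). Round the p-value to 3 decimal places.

p̂ = 112/135 = 0.82963.
SE₀ = √(0.75·0.25/135) = 0.037268.
z = (p̂ − p₀)/SE = (112/135 − 0.75)/0.037268 ≈ 2.1367.
p-value = P(Z ≤ z) with z = 2.1367 → 0.984.

p-value = 0.984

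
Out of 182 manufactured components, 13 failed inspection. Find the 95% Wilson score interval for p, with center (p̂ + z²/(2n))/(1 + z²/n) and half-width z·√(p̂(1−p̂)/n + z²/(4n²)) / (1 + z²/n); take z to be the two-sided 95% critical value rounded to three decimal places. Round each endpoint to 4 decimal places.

p̂ = 13/182 = 0.07143; z = 1.960, so z² = 3.841600.
Denominator 1 + z²/n = 1 + 3.841600/182 = 1.021108.
Center = (0.07143 + 0.010554)/1.021108 = 0.08029.
Radicand: p̂(1−p̂)/n + z²/(4n²) = 0.000364431 + 0.000028994 = 0.000393425.
Half-width = 1.960·√0.000393425/1.021108 = 0.03807.
So the interval runs from 0.0422 to 0.1184.

(0.0422, 0.1184)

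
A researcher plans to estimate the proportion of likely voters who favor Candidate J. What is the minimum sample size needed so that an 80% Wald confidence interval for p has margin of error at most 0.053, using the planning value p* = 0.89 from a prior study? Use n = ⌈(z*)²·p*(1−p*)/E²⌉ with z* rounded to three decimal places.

n = 58

z* = 1.282 at the 80% level.
p*(1−p*) = 0.0979.
(z*)²·p*(1−p*)/E² = 1.643524·0.0979/0.002809 = 57.281.
Rounding up, n = 58.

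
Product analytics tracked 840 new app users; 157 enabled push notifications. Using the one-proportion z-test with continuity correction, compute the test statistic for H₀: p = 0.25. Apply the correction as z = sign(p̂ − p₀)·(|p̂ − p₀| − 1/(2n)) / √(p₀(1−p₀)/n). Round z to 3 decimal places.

z = -4.183

p̂ = 157/840 = 0.18690. p̂ − p₀ = -0.063095.
1/(2n) = 0.000595.
Corrected numerator: |-0.063095| − 0.000595 = 0.062500.
Under H₀, SE = √(p₀(1−p₀)/n) = √(0.25·0.75/840) = √0.000223214 = 0.014940.
z = (−)0.062500/0.014940 = -4.183.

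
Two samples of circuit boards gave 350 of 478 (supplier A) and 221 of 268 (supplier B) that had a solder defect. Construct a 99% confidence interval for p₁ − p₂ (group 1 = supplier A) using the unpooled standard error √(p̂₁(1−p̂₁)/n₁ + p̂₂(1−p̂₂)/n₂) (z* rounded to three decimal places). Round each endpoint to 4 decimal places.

(-0.1718, -0.0130)

p̂₁ = 0.73222, p̂₂ = 0.82463, so the observed difference is -0.09241.
SE = √(0.000410199 + 0.000539617) = √0.000949816 = 0.030819.
For 99% confidence, z* = 2.576. Margin of error = 0.07939.
Interval: -0.09241 ± 0.07939 → (-0.1718, -0.0130).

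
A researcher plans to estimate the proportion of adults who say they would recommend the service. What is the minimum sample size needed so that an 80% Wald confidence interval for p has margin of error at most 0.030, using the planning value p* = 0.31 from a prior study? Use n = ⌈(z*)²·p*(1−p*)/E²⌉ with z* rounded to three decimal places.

z* = 1.282 at the 80% level.
p*(1−p*) = 0.2139.
(z*)²·p*(1−p*)/E² = 1.643524·0.2139/0.000900 = 390.611.
⌈390.611⌉ = 391.

n = 391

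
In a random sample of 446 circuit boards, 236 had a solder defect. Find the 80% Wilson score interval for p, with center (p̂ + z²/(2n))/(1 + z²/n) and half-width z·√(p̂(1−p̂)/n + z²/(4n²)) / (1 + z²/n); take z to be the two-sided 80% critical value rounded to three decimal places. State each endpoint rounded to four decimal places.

p̂ = 236/446 = 0.52915; z = 1.282, so z² = 1.643524.
Denominator 1 + z²/n = 1 + 1.643524/446 = 1.003685.
Center = (0.52915 + 0.001843)/1.003685 = 0.52904.
Radicand: p̂(1−p̂)/n + z²/(4n²) = 0.000558633 + 0.000002066 = 0.000560699.
Half-width = 1.282·√0.000560699/1.003685 = 0.03025.
CI: 0.52904 ± 0.03025 = (0.4988, 0.5593).

(0.4988, 0.5593)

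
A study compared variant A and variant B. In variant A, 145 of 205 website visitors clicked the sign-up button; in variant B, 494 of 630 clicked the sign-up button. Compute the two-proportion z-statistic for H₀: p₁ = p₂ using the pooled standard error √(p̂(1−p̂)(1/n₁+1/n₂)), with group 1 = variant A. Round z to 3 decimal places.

p̂₁ = 145/205 = 0.70732, p̂₂ = 494/630 = 0.78413.
Pooling: p̂ = 639/835 = 0.76527.
SE = √[p̂(1−p̂)(1/n₁+1/n₂)] = √[0.76527·0.23473·(1/205+1/630)] ≈ 0.034079.
z = -0.07681/0.034079 = -2.254.

z = -2.254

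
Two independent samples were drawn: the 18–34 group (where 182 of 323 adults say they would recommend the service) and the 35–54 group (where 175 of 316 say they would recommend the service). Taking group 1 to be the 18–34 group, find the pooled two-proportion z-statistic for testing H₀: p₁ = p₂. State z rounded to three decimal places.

z = 0.246

Sample proportions: p̂₁ = 182/323 = 0.56347 and p̂₂ = 175/316 = 0.55380.
Pooling: p̂ = 357/639 = 0.55869.
SE = √[p̂(1−p̂)(1/n₁+1/n₂)] = √[0.55869·0.44131·(1/323+1/316)] ≈ 0.039288.
z = 0.00967/0.039288 = 0.246.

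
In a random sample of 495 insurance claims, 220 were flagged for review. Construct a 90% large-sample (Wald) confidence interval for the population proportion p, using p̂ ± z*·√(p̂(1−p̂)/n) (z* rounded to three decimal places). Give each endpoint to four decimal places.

Sample proportion p̂ = 220/495 = 0.44444.
SE = √(p̂(1−p̂)/n) = √(0.246914/495) = 0.022334.
z* = 1.645 at the 90% level.
Margin = 1.645·0.022334 = 0.03674.
CI: 0.44444 ± 0.03674 = (0.4077, 0.4812).

(0.4077, 0.4812)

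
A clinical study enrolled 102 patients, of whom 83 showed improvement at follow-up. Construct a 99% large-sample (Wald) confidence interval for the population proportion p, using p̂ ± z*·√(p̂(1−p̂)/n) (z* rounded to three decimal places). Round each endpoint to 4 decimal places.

p̂ = 83/102 = 0.81373.
SE = √(p̂(1−p̂)/n) = √(0.151576/102) = 0.038549.
The 99% critical value is z* = 2.576.
Margin of error: 2.576 × 0.038549 = 0.09930.
Interval: 0.81373 ± 0.09930 → (0.7144, 0.9130).

(0.7144, 0.9130)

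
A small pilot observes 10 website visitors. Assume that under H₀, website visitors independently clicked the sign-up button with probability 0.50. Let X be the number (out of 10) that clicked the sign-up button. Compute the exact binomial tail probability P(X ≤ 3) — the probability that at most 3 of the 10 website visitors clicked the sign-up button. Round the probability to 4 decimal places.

X is binomial with n = 10 and p = 0.50.
P(X ≤ 3) = C(10,0)·0.50^0·0.50^10 + C(10,1)·0.50^1·0.50^9 + C(10,2)·0.50^2·0.50^8 + C(10,3)·0.50^3·0.50^7.
= 0.000977 + 0.009766 + 0.043945 + 0.117188 = 0.1719.

P = 0.1719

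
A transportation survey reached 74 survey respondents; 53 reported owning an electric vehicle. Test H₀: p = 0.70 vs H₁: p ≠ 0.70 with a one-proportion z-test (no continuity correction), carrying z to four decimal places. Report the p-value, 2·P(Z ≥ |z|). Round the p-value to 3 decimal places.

With x = 53 successes in n = 74, p̂ = 0.71622.
SE₀ = √(0.70·0.30/74) = 0.053271.
z = (p̂ − p₀)/SE = (53/74 − 0.70)/0.053271 ≈ 0.3044.
p-value = 2·P(Z ≥ |z|) with z = 0.3044 → 0.761.

p-value = 0.761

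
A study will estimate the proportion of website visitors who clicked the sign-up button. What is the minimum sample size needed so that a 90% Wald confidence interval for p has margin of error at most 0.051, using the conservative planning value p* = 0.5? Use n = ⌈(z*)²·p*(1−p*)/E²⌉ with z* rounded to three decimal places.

n = 261

The 90% critical value is z* = 1.645.
p*(1−p*) = 0.2500.
(z*)²·p*(1−p*)/E² = 2.706025·0.2500/0.002601 = 260.095.
Rounding up, n = 261.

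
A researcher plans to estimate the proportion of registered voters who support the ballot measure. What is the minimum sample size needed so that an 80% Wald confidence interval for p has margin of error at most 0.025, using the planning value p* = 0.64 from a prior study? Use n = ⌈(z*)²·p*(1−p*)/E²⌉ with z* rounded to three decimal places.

n = 606

For 80% confidence, z* = 1.282.
p*(1−p*) = 0.64·0.36 = 0.2304.
Required n before rounding: 1.643524 × 0.2304 / 0.025² = 605.869.
Rounding up, n = 606.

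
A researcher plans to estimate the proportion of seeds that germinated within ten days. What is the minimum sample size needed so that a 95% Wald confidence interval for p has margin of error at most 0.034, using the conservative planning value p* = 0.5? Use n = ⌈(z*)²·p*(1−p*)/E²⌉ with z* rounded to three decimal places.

n = 831

z* = 1.960 at the 95% level.
p*(1−p*) = 0.2500.
(z*)²·p*(1−p*)/E² = 3.841600·0.2500/0.001156 = 830.796.
⌈830.796⌉ = 831.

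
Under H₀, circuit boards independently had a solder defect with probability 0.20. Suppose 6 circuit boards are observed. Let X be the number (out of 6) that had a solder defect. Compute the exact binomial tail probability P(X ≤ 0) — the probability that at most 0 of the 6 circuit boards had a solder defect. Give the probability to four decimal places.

P = 0.2621

X ~ Binomial(n=6, p=0.20).
P(X ≤ 0) = C(6,0)·0.20^0·0.80^6.
= 0.262144 = 0.2621.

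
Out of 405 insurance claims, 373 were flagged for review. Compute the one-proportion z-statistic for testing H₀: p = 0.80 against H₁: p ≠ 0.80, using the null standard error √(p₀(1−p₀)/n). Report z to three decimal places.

Sample proportion p̂ = 373/405 = 0.92099.
Null standard error: √(0.80·0.20/405) = √0.000395062 = 0.019876.
z = (0.92099 − 0.80)/0.019876 = 0.12099/0.019876 = 6.087.

z = 6.087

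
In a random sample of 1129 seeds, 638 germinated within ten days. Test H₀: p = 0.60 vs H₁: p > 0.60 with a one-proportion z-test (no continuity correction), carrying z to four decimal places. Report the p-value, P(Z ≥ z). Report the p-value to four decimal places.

p-value = 0.9917

With x = 638 successes in n = 1129, p̂ = 0.56510.
SE₀ = √(0.60·0.40/1129) = 0.014580.
z = (p̂ − p₀)/SE = (638/1129 − 0.60)/0.014580 ≈ -2.3936.
From the standard normal, P(Z ≥ z) = 0.9917.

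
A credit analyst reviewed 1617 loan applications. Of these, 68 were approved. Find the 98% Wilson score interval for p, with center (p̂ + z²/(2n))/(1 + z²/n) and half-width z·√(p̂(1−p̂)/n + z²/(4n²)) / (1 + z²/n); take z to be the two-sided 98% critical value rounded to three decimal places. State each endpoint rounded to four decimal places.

(0.0319, 0.0553)

Here p̂ = 68/1617 = 0.04205 and z = 2.326 (z² = 5.410276).
Denominator 1 + z²/n = 1 + 5.410276/1617 = 1.003346.
Adjusted center: (0.04205 + z²/(2n))/1.003346 = 0.04358.
Radicand: p̂(1−p̂)/n + z²/(4n²) = 0.000024913 + 0.000000517 = 0.000025430.
Half-width = 2.326·√0.000025430/1.003346 = 0.01169.
CI: 0.04358 ± 0.01169 = (0.0319, 0.0553).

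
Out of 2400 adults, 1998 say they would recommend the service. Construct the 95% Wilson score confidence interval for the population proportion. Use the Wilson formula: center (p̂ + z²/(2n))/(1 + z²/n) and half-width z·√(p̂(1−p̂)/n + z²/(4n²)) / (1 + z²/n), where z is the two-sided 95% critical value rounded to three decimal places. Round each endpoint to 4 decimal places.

p̂ = 1998/2400 = 0.83250; z = 1.960, so z² = 3.841600.
1 + z²/n = 1.001601.
Center = (0.83250 + 0.000800)/1.001601 = 0.83197.
Radicand: p̂(1−p̂)/n + z²/(4n²) = 0.000058102 + 0.000000167 = 0.000058269.
Half-width = z·√(radicand)/denom = 1.960·0.007633/1.001601 = 0.01494.
Interval: 0.83197 ± 0.01494 → (0.8170, 0.8469).

(0.8170, 0.8469)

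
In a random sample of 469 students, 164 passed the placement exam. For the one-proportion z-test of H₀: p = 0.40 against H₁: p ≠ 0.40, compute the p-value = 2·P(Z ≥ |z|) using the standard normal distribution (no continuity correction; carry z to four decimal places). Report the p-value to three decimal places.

p-value = 0.026

p̂ = 164/469 = 0.34968.
Under H₀, SE = √(p₀(1−p₀)/n) = √(0.40·0.60/469) = √0.000511727 = 0.022621.
Test statistic (full precision, shown to 4 dp): z = (164/469 − 0.40)/SE₀ ≈ -2.2244.
From the standard normal, 2·P(Z ≥ |z|) = 0.026.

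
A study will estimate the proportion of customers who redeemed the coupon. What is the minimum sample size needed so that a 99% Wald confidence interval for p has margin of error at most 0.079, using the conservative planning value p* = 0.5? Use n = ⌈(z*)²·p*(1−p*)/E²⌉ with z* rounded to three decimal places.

z* = 2.576 at the 99% level.
p*(1−p*) = 0.50·0.50 = 0.2500.
Required n before rounding: 6.635776 × 0.2500 / 0.079² = 265.814.
⌈265.814⌉ = 266.

n = 266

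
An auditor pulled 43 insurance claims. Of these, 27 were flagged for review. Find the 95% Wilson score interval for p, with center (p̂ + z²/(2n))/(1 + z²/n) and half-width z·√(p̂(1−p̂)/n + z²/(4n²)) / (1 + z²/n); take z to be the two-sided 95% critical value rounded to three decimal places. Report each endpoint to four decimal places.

(0.4786, 0.7562)

Here p̂ = 27/43 = 0.62791 and z = 1.960 (z² = 3.841600).
1 + z²/n = 1.089340.
Center = (0.62791 + 0.044670)/1.089340 = 0.61742.
Radicand: p̂(1−p̂)/n + z²/(4n²) = 0.005433484 + 0.000519416 = 0.005952900.
Half-width = z·√(radicand)/denom = 1.960·0.077155/1.089340 = 0.13882.
CI: 0.61742 ± 0.13882 = (0.4786, 0.7562).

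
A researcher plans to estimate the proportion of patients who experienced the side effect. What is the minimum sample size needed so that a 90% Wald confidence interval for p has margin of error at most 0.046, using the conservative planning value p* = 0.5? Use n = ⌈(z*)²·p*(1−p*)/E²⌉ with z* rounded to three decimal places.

For 90% confidence, z* = 1.645.
p*(1−p*) = 0.50·0.50 = 0.2500.
(z*)²·p*(1−p*)/E² = 2.706025·0.2500/0.002116 = 319.710.
⌈319.710⌉ = 320.

n = 320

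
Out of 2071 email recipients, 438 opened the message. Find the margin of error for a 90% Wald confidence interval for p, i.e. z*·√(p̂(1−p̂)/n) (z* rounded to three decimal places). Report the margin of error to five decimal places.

ME = 0.01476

p̂ = 438/2071 = 0.21149.
SE = √(p̂(1−p̂)/n) = √(0.166763/2071) = 0.008973.
The 90% critical value is z* = 1.645.
Margin of error = z*·SE = 1.645 × 0.008973 = 0.01476.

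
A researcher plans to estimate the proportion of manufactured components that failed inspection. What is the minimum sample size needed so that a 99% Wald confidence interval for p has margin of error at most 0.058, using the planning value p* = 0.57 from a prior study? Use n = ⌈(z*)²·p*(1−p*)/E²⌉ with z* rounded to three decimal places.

z* = 2.576 at the 99% level.
p*(1−p*) = 0.57·0.43 = 0.2451.
Required n before rounding: 6.635776 × 0.2451 / 0.058² = 483.481.
Rounding up, n = 484.

n = 484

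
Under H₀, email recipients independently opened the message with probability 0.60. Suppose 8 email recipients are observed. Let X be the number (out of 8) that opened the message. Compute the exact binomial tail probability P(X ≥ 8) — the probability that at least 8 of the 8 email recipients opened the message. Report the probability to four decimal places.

P = 0.0168

X is binomial with n = 8 and p = 0.60.
P(X ≥ 8) = C(8,8)·0.60^8·0.40^0.
= 0.016796 = 0.0168.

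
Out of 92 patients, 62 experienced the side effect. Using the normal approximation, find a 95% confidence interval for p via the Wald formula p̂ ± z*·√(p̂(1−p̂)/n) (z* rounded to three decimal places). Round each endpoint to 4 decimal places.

(0.5781, 0.7697)

The sample proportion is 62/92 = 0.67391.
SE(p̂) = √(0.67391·0.32609/92) = 0.048874.
For 95% confidence, z* = 1.960.
Margin = 1.960·0.048874 = 0.09579.
CI: 0.67391 ± 0.09579 = (0.5781, 0.7697).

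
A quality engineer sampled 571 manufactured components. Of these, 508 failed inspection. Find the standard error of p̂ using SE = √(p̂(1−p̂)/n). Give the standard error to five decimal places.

SE = 0.01311

p̂ = 508/571 = 0.88967.
p̂(1−p̂) = 0.88967·0.11033 = 0.098157.
SE = √(0.098157/571) = 0.01311.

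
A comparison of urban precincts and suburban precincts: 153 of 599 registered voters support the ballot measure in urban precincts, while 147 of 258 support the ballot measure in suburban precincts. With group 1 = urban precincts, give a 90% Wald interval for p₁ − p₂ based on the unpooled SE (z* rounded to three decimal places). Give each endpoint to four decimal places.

(-0.3729, -0.2558)

p̂₁ = 0.25543, p̂₂ = 0.56977, so the observed difference is -0.31434.
Unpooled SE = √(p̂₁(1−p̂₁)/n₁ + p̂₂(1−p̂₂)/n₂) = √(0.000317502 + 0.000950126) = 0.035604.
For 90% confidence, z* = 1.645. Margin of error = 0.05857.
Interval: -0.31434 ± 0.05857 → (-0.3729, -0.2558).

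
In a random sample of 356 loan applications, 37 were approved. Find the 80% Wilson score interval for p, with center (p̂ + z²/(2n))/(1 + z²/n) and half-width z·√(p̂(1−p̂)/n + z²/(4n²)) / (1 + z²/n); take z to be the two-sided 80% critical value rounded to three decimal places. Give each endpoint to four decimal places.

(0.0850, 0.1265)

p̂ = 37/356 = 0.10393; z = 1.282, so z² = 1.643524.
1 + z²/n = 1.004617.
Adjusted center: (0.10393 + z²/(2n))/1.004617 = 0.10575.
Radicand: p̂(1−p̂)/n + z²/(4n²) = 0.000261603 + 0.000003242 = 0.000264845.
Half-width = z·√(radicand)/denom = 1.282·0.016274/1.004617 = 0.02077.
CI: 0.10575 ± 0.02077 = (0.0850, 0.1265).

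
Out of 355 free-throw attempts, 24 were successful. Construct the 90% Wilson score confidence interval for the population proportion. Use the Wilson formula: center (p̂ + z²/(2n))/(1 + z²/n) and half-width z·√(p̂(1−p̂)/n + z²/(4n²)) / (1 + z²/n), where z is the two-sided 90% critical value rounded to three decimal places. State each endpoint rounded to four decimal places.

p̂ = 24/355 = 0.06761; z = 1.645, so z² = 2.706025.
1 + z²/n = 1.007623.
Adjusted center: (0.06761 + z²/(2n))/1.007623 = 0.07088.
Radicand: p̂(1−p̂)/n + z²/(4n²) = 0.000177564 + 0.000005368 = 0.000182932.
Half-width = z·√(radicand)/denom = 1.645·0.013525/1.007623 = 0.02208.
Interval: 0.07088 ± 0.02208 → (0.0488, 0.0930).

(0.0488, 0.0930)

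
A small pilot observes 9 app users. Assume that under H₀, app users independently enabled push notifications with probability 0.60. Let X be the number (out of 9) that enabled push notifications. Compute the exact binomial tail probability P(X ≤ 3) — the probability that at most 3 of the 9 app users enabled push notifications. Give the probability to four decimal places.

P = 0.0994

X ~ Binomial(n=9, p=0.60).
P(X ≤ 3) = C(9,0)·0.60^0·0.40^9 + C(9,1)·0.60^1·0.40^8 + C(9,2)·0.60^2·0.40^7 + C(9,3)·0.60^3·0.40^6.
= 0.000262 + 0.003539 + 0.021234 + 0.074318 = 0.0994.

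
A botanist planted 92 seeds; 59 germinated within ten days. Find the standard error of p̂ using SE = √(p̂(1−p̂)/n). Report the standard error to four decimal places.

p̂ = 59/92 = 0.64130.
p̂(1−p̂) = 0.230034.
SE = √(0.230034/92) = 0.0500.

SE = 0.0500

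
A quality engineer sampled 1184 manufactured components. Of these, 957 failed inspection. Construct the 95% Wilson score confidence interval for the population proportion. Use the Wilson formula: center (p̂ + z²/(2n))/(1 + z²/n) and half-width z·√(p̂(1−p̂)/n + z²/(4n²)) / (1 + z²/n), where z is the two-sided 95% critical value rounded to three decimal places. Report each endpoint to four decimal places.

p̂ = 957/1184 = 0.80828; z = 1.960, so z² = 3.841600.
1 + z²/n = 1.003245.
Center = (0.80828 + 0.001622)/1.003245 = 0.80728.
Radicand: p̂(1−p̂)/n + z²/(4n²) = 0.000130883 + 0.000000685 = 0.000131568.
Half-width = 1.960·√0.000131568/1.003245 = 0.02241.
So the interval runs from 0.7849 to 0.8297.

(0.7849, 0.8297)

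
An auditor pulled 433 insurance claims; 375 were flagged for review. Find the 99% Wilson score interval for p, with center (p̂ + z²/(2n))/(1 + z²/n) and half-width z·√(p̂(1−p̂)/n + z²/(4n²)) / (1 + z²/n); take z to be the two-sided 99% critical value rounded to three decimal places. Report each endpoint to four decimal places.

Here p̂ = 375/433 = 0.86605 and z = 2.576 (z² = 6.635776).
1 + z²/n = 1.015325.
Center = (0.86605 + 0.007663)/1.015325 = 0.86053.
Radicand: p̂(1−p̂)/n + z²/(4n²) = 0.000267914 + 0.000008848 = 0.000276762.
Half-width = z·√(radicand)/denom = 2.576·0.016636/1.015325 = 0.04221.
CI: 0.86053 ± 0.04221 = (0.8183, 0.9027).

(0.8183, 0.9027)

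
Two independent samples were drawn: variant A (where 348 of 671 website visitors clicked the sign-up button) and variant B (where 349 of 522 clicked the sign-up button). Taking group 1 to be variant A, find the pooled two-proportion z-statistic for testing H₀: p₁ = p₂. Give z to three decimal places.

Sample proportions: p̂₁ = 348/671 = 0.51863 and p̂₂ = 349/522 = 0.66858.
Pooling: p̂ = 697/1193 = 0.58424.
SE = √[p̂(1−p̂)(1/n₁+1/n₂)] = √[0.58424·0.41576·(1/671+1/522)] ≈ 0.028763.
z = (p̂₁ − p̂₂)/SE = (0.51863 − 0.66858)/0.028763 = -0.14995/0.028763 = -5.213.

z = -5.213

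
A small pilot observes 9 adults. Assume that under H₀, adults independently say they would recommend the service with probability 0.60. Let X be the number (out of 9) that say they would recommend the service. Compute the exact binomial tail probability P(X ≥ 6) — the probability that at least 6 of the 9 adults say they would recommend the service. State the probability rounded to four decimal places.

P = 0.4826

X ~ Binomial(n=9, p=0.60).
P(X ≥ 6) = C(9,6)·0.60^6·0.40^3 + C(9,7)·0.60^7·0.40^2 + C(9,8)·0.60^8·0.40^1 + C(9,9)·0.60^9·0.40^0.
= 0.250823 + 0.161243 + 0.060466 + 0.010078 = 0.4826.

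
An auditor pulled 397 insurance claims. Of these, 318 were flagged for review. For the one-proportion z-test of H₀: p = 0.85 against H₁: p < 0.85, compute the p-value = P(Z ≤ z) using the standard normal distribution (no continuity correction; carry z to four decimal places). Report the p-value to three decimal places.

p-value = 0.003

The sample proportion is 318/397 = 0.80101.
Null standard error: √(0.85·0.15/397) = √0.000321159 = 0.017921.
Test statistic (full precision, shown to 4 dp): z = (318/397 − 0.85)/SE₀ ≈ -2.7338.
p-value = P(Z ≤ z) with z = -2.7338 → 0.003.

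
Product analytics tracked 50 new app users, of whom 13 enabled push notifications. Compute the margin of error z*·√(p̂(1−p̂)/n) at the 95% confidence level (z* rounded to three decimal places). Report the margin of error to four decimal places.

Sample proportion p̂ = 13/50 = 0.26000.
Standard error of p̂: √(0.192400/50) = √0.003848000 = 0.062032.
The 95% critical value is z* = 1.960.
Margin of error = z*·SE = 1.960 × 0.062032 = 0.1216.

ME = 0.1216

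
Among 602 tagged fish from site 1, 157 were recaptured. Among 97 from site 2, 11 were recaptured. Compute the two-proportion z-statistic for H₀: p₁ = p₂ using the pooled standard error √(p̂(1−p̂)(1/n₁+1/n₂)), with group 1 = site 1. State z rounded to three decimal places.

Sample proportions: p̂₁ = 157/602 = 0.26080 and p̂₂ = 11/97 = 0.11340.
Pooled p̂ = (157+11)/(602+97) = 168/699 = 0.24034.
SE = √[p̂(1−p̂)(1/n₁+1/n₂)] = √[0.24034·0.75966·(1/602+1/97)] ≈ 0.046750.
z = (p̂₁ − p̂₂)/SE = (0.26080 − 0.11340)/0.046750 = 0.14740/0.046750 = 3.153.

z = 3.153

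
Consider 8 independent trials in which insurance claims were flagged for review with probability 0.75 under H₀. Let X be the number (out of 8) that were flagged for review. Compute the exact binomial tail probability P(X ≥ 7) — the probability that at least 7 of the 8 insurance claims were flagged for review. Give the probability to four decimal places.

P = 0.3671

X is binomial with n = 8 and p = 0.75.
P(X ≥ 7) = C(8,7)·0.75^7·0.25^1 + C(8,8)·0.75^8·0.25^0.
= 0.266968 + 0.100113 = 0.3671.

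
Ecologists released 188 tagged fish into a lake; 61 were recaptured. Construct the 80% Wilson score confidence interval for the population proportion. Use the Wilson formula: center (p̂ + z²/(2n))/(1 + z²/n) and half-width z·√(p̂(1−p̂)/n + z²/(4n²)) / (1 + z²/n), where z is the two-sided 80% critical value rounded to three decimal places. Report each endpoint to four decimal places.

(0.2824, 0.3696)

p̂ = 61/188 = 0.32447; z = 1.282, so z² = 1.643524.
Denominator 1 + z²/n = 1 + 1.643524/188 = 1.008742.
Center = (0.32447 + 0.004371)/1.008742 = 0.32599.
Radicand: p̂(1−p̂)/n + z²/(4n²) = 0.001165897 + 0.000011625 = 0.001177522.
Half-width = 1.282·√0.001177522/1.008742 = 0.04361.
Interval: 0.32599 ± 0.04361 → (0.2824, 0.3696).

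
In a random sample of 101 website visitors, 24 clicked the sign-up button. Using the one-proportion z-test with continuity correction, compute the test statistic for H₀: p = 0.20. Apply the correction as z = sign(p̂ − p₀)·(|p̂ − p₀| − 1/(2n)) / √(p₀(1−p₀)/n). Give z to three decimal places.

z = 0.821

p̂ = 24/101 = 0.23762. p̂ − p₀ = 0.037624.
1/(2n) = 0.004950.
Corrected numerator: |0.037624| − 0.004950 = 0.032674.
Under H₀, SE = √(p₀(1−p₀)/n) = √(0.20·0.80/101) = √0.001584158 = 0.039801.
z = (+)0.032674/0.039801 = 0.821.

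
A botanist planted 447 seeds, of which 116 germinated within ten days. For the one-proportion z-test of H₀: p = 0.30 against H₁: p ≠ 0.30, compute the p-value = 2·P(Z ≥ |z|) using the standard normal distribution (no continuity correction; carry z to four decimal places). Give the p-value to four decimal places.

Sample proportion p̂ = 116/447 = 0.25951.
Null standard error: √(0.30·0.70/447) = √0.000469799 = 0.021675.
z = (p̂ − p₀)/SE = (116/447 − 0.30)/0.021675 ≈ -1.8682.
From the standard normal, 2·P(Z ≥ |z|) = 0.0617.

p-value = 0.0617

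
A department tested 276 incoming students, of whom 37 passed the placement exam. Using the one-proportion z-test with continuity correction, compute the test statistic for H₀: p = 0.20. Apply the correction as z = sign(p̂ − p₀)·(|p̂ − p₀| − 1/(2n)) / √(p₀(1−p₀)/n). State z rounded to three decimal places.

The sample proportion is 37/276 = 0.13406. p̂ − p₀ = -0.065942.
1/(2n) = 0.001812.
Corrected numerator: |-0.065942| − 0.001812 = 0.064130.
SE₀ = √(0.20·0.80/276) = 0.024077.
z = −0.064130/0.024077 = -2.664.

z = -2.664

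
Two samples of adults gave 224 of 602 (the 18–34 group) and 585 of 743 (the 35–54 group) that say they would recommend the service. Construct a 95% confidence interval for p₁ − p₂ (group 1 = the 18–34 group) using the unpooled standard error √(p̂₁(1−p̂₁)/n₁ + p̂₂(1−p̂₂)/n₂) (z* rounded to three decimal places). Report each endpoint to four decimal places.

p̂₁ = 0.37209, p̂₂ = 0.78735, so the observed difference is -0.41526.
Unpooled SE = √(p̂₁(1−p̂₁)/n₁ + p̂₂(1−p̂₂)/n₂) = √(0.000388106 + 0.000225344) = 0.024768.
For 95% confidence, z* = 1.960. Margin = 1.960·0.024768 = 0.04855.
So the interval runs from -0.4638 to -0.3667.

(-0.4638, -0.3667)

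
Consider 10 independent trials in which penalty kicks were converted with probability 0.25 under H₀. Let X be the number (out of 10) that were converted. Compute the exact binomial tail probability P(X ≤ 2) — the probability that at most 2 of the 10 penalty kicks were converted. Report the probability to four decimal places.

P = 0.5256

X ~ Binomial(n=10, p=0.25).
P(X ≤ 2) = C(10,0)·0.25^0·0.75^10 + C(10,1)·0.25^1·0.75^9 + C(10,2)·0.25^2·0.75^8.
= 0.056314 + 0.187712 + 0.281568 = 0.5256.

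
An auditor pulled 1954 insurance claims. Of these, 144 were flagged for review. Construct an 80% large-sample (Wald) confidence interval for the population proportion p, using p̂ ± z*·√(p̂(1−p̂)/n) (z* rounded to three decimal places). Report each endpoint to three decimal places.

(0.066, 0.081)

p̂ = 144/1954 = 0.07369.
SE = √(p̂(1−p̂)/n) = √(0.068264/1954) = 0.005911.
The 80% critical value is z* = 1.282.
Margin of error: 1.282 × 0.005911 = 0.00758.
Interval: 0.07369 ± 0.00758 → (0.066, 0.081).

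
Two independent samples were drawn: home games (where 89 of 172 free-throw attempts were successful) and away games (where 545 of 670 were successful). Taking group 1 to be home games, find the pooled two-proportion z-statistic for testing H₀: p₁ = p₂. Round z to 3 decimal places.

Sample proportions: p̂₁ = 89/172 = 0.51744 and p̂₂ = 545/670 = 0.81343.
Pooled p̂ = (89+545)/(172+670) = 634/842 = 0.75297.
SE = √[p̂(1−p̂)(1/n₁+1/n₂)] = √[0.75297·0.24703·(1/172+1/670)] ≈ 0.036865.
z = -0.29599/0.036865 = -8.029.

z = -8.029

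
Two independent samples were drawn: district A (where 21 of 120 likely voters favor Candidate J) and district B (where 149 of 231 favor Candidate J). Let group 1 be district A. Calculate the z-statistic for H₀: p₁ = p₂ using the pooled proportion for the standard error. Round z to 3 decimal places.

z = -8.358

Sample proportions: p̂₁ = 21/120 = 0.17500 and p̂₂ = 149/231 = 0.64502.
Pooled p̂ = (21+149)/(120+231) = 170/351 = 0.48433.
Pooled SE = √[0.2497545·0.01266234] ≈ 0.056236.
z = (p̂₁ − p̂₂)/SE = (0.17500 − 0.64502)/0.056236 = -0.47002/0.056236 = -8.358.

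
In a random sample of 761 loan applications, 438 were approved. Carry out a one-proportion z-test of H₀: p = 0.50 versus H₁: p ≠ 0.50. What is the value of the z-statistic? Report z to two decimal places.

z = 4.17

The sample proportion is 438/761 = 0.57556.
Under H₀, SE = √(p₀(1−p₀)/n) = √(0.50·0.50/761) = √0.000328515 = 0.018125.
Test statistic: z = 0.07556/0.018125 = 4.17.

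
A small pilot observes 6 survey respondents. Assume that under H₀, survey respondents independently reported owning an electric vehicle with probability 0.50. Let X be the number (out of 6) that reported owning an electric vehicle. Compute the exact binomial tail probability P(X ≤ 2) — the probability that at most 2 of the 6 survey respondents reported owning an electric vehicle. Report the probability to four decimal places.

P = 0.3438

X ~ Binomial(n=6, p=0.50).
P(X ≤ 2) = C(6,0)·0.50^0·0.50^6 + C(6,1)·0.50^1·0.50^5 + C(6,2)·0.50^2·0.50^4.
= 0.015625 + 0.093750 + 0.234375 = 0.3438.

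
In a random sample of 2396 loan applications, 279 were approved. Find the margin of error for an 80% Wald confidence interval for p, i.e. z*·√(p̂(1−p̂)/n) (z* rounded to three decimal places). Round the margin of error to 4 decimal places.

p̂ = 279/2396 = 0.11644.
SE(p̂) = √(0.11644·0.88356/2396) = 0.006553.
For 80% confidence, z* = 1.282.
ME = 1.282·0.006553 = 0.0084.

ME = 0.0084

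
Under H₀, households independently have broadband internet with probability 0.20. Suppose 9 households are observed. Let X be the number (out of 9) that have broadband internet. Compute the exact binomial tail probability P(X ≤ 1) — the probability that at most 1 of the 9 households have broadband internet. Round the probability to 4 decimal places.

X ~ Binomial(n=9, p=0.20).
P(X ≤ 1) = C(9,0)·0.20^0·0.80^9 + C(9,1)·0.20^1·0.80^8.
= 0.134218 + 0.301990 = 0.4362.

P = 0.4362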